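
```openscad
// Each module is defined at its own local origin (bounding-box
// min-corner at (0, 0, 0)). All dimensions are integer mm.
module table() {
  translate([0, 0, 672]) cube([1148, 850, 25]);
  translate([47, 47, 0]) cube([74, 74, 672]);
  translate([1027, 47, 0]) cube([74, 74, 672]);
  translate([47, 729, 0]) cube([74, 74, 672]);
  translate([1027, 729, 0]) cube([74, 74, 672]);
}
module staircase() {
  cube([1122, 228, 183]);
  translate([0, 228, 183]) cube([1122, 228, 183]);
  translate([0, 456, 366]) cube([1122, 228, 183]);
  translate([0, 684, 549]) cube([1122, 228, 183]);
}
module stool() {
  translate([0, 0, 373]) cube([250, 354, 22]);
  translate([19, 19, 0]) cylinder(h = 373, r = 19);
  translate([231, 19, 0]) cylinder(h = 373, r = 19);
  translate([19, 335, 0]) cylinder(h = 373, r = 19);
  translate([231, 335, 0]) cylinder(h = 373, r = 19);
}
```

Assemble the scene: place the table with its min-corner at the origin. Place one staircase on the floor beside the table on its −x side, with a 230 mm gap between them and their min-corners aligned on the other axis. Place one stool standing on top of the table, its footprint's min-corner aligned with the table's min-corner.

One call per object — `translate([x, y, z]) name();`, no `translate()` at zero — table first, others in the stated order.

table();
translate([-1352, 0, 0]) staircase();
translate([0, 0, 697]) stool();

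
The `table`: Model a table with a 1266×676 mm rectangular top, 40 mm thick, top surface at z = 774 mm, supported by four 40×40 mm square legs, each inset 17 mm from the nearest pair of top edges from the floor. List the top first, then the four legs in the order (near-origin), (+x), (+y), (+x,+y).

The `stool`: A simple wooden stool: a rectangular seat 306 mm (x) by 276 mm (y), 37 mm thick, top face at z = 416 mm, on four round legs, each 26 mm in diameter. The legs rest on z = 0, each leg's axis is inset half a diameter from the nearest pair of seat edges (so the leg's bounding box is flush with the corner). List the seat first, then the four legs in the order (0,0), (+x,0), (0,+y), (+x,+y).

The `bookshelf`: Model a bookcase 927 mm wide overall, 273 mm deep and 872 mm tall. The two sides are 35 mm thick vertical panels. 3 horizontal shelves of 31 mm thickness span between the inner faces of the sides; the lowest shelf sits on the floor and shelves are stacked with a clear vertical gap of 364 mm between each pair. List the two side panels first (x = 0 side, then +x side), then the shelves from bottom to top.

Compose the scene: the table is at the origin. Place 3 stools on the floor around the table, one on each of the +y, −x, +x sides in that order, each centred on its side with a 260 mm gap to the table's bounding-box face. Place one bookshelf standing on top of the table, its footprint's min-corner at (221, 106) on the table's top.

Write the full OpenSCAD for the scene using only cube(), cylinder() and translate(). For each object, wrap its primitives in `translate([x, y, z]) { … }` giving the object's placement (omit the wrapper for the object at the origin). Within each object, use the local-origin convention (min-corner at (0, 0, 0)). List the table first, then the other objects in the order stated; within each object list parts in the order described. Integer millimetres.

translate([0, 0, 734]) cube([1266, 676, 40]);
translate([17, 17, 0]) cube([40, 40, 734]);
translate([1209, 17, 0]) cube([40, 40, 734]);
translate([17, 619, 0]) cube([40, 40, 734]);
translate([1209, 619, 0]) cube([40, 40, 734]);
translate([480, 936, 0]) {
  translate([0, 0, 379]) cube([306, 276, 37]);
  translate([13, 13, 0]) cylinder(h = 379, r = 13);
  translate([293, 13, 0]) cylinder(h = 379, r = 13);
  translate([13, 263, 0]) cylinder(h = 379, r = 13);
  translate([293, 263, 0]) cylinder(h = 379, r = 13);
}
translate([-566, 200, 0]) {
  translate([0, 0, 379]) cube([306, 276, 37]);
  translate([13, 13, 0]) cylinder(h = 379, r = 13);
  translate([293, 13, 0]) cylinder(h = 379, r = 13);
  translate([13, 263, 0]) cylinder(h = 379, r = 13);
  translate([293, 263, 0]) cylinder(h = 379, r = 13);
}
translate([1526, 200, 0]) {
  translate([0, 0, 379]) cube([306, 276, 37]);
  translate([13, 13, 0]) cylinder(h = 379, r = 13);
  translate([293, 13, 0]) cylinder(h = 379, r = 13);
  translate([13, 263, 0]) cylinder(h = 379, r = 13);
  translate([293, 263, 0]) cylinder(h = 379, r = 13);
}
translate([221, 106, 774]) {
  cube([35, 273, 872]);
  translate([892, 0, 0]) cube([35, 273, 872]);
  translate([35, 0, 0]) cube([857, 273, 31]);
  translate([35, 0, 395]) cube([857, 273, 31]);
  translate([35, 0, 790]) cube([857, 273, 31]);
}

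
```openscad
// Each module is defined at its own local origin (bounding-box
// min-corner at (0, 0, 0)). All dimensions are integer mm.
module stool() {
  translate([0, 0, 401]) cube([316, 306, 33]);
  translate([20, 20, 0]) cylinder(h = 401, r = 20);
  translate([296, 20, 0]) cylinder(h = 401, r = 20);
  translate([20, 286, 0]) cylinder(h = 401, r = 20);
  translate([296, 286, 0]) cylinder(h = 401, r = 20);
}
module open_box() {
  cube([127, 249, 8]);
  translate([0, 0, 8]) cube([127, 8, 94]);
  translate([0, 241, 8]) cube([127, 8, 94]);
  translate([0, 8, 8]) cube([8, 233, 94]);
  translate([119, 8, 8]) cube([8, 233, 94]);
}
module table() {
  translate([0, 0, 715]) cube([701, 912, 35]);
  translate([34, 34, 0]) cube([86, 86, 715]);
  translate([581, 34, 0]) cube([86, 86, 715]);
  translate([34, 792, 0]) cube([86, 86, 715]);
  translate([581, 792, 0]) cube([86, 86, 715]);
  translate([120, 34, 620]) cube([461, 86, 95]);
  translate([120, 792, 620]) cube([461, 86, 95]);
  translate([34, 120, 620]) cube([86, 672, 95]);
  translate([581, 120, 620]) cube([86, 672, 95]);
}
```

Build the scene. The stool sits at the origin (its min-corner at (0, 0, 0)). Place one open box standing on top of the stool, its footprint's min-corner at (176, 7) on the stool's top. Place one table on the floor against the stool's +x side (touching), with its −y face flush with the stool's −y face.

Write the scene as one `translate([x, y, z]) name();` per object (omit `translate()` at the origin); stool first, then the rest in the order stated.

stool();
translate([176, 7, 434]) open_box();
translate([316, 0, 0]) table();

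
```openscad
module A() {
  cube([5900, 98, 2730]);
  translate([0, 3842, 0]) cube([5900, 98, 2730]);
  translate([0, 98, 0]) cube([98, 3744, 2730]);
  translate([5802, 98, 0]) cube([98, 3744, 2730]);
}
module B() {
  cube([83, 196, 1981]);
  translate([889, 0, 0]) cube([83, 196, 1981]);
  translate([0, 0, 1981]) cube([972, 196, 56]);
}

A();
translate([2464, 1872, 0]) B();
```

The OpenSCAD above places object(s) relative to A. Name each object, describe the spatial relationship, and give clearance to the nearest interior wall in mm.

A is a house frame. B is a door frame. The door frame sits inside the house frame, centred. The clearance to the nearest interior wall is 1774 mm.

Clearances: x = 2366, y = 1774; minimum 1774 mm.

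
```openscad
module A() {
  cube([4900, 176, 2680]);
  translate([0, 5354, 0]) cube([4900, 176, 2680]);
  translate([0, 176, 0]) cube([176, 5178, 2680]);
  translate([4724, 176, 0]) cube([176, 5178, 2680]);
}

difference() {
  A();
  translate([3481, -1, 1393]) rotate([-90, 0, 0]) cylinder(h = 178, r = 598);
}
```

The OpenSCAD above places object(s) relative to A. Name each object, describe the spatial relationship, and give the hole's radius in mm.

The subtracted cylinder has r = 598 mm.

A is a house frame. The house frame has a circular hole through its front wall. The hole's radius is 598 mm.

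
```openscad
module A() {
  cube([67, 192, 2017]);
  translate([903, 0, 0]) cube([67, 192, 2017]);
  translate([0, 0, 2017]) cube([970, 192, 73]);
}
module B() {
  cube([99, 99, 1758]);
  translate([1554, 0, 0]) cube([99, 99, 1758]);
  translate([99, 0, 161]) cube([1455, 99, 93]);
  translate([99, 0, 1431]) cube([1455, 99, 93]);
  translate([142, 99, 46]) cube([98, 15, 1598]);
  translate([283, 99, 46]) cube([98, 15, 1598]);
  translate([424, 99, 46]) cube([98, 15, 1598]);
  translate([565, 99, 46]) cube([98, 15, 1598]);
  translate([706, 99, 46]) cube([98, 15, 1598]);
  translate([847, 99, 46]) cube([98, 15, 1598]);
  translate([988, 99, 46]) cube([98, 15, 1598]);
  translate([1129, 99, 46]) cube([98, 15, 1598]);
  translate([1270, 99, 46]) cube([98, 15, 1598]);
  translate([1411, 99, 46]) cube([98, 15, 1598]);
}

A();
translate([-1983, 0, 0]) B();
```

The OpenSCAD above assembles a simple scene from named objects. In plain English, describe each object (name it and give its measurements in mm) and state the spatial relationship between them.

A is a door frame. The clear opening is 836 mm wide and 2017 mm high. Two 67 mm wide jambs, 192 mm deep, stand either side of the opening from the floor to the top of the opening. A 73 mm thick head sits across the top of both jambs, spanning the full outside width of the frame.

B is a fence section. Two 99×99 mm posts, 1758 mm tall, stand on the floor with a clear span of 1455 mm between their inner faces. Two horizontal rails of 99×93 mm section span the gap between the posts with their undersides at z = 161 mm and z = 1431 mm, flush with the posts' −y face. 10 pickets, each 98 mm wide, 15 mm thick and 1598 mm tall, are fixed to the +y face of the rails with their bottoms at z = 46 mm, evenly spaced across the span with equal gaps (rounded down to the nearest mm) at the −x end and between each pair — any rounding remainder accumulates at the +x end.

The fence section is on the floor beside the door frame on its −x side.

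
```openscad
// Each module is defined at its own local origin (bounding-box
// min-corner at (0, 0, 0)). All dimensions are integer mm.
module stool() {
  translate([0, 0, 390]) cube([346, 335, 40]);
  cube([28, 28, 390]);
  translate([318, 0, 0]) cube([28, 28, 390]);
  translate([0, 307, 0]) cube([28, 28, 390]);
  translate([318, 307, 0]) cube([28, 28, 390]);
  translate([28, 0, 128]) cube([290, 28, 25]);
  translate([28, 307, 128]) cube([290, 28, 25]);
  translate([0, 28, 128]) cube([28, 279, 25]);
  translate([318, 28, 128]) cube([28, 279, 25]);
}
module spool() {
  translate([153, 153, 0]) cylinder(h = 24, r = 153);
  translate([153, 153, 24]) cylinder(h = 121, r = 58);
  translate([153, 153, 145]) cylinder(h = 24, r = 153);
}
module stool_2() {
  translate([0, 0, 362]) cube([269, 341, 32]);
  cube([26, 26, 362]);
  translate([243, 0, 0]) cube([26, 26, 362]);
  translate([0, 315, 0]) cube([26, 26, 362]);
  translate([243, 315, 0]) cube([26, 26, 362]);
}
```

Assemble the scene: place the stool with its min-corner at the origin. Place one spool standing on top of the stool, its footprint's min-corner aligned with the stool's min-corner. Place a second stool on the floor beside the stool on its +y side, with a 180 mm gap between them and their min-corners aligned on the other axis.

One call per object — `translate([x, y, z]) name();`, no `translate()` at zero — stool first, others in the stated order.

stool();
translate([0, 0, 430]) spool();
translate([0, 515, 0]) stool_2();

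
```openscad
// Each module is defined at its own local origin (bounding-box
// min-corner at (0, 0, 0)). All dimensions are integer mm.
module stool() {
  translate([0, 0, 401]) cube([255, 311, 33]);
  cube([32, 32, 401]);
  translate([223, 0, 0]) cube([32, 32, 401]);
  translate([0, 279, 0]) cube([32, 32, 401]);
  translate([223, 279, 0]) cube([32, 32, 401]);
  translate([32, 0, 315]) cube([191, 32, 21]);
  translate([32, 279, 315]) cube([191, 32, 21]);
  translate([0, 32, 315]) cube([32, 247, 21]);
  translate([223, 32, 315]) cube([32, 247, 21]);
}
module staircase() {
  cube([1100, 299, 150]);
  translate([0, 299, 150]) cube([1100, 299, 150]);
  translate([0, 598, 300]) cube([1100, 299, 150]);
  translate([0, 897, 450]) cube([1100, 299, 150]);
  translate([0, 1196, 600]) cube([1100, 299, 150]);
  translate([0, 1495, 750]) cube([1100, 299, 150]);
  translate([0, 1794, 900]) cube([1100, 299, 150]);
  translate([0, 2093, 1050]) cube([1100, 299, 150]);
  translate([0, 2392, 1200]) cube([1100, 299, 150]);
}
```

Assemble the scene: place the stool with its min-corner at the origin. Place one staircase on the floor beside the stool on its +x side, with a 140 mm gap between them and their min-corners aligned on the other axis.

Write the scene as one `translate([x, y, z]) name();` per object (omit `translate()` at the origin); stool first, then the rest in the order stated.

stool();
translate([395, 0, 0]) staircase();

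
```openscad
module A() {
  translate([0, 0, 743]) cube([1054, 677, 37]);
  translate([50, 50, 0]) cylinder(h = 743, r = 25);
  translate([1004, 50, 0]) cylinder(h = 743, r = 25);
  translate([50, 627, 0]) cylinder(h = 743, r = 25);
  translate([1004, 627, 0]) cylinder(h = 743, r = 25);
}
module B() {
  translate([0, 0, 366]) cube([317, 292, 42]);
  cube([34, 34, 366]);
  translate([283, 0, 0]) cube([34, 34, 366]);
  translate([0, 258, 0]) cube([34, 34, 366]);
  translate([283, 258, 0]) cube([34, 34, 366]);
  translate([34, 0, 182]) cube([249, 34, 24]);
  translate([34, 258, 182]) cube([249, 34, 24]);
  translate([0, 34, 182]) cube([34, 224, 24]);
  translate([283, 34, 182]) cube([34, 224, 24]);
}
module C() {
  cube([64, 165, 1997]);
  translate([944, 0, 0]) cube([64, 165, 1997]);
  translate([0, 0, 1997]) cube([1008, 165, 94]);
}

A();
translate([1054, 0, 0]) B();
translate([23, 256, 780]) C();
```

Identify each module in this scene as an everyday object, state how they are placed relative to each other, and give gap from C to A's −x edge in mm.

A is a table. B is a stool. C is a door frame. The stool is against the table's +x side, with their −y faces flush. The door frame is on top of the table, centred. The gap from the door frame to the table's −x edge is 23 mm.

The door frame's min-x is at 23; the table's min-x is 0; gap = 23 mm.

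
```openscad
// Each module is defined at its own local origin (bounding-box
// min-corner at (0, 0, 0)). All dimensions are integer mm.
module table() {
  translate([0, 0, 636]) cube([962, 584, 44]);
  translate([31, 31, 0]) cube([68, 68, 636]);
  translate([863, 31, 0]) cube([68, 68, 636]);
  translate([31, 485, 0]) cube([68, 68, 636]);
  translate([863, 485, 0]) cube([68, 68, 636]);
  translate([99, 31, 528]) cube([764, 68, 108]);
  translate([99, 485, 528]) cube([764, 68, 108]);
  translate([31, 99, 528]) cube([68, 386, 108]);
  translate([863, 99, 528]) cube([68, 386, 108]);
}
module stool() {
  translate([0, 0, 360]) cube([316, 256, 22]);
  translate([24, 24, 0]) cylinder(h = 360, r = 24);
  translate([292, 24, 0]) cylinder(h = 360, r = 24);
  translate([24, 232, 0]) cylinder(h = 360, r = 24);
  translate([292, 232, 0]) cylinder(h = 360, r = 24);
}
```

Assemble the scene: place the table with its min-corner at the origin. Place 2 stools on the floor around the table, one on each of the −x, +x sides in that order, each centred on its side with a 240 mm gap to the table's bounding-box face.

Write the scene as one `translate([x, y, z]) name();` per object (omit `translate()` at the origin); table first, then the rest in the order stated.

table();
translate([-556, 164, 0]) stool();
translate([1202, 164, 0]) stool();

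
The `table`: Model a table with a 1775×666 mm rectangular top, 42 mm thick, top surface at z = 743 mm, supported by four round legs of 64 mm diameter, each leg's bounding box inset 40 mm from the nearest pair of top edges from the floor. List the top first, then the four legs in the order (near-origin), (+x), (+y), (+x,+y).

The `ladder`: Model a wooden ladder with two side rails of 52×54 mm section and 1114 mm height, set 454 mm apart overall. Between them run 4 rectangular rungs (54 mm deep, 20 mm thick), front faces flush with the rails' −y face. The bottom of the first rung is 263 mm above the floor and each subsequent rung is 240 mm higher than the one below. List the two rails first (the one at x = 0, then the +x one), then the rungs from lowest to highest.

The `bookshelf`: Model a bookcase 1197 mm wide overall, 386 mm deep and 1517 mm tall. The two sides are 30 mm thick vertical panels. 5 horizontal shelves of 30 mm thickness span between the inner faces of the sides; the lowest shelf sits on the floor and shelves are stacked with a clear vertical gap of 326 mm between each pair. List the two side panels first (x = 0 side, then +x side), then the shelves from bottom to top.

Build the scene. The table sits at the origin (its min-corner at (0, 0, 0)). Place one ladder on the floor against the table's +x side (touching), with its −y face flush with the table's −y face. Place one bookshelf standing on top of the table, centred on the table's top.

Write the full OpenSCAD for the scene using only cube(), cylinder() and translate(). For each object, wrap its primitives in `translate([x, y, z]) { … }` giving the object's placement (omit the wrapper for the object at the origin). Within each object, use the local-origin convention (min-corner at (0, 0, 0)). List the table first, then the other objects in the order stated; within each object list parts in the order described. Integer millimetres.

translate([0, 0, 701]) cube([1775, 666, 42]);
translate([72, 72, 0]) cylinder(h = 701, r = 32);
translate([1703, 72, 0]) cylinder(h = 701, r = 32);
translate([72, 594, 0]) cylinder(h = 701, r = 32);
translate([1703, 594, 0]) cylinder(h = 701, r = 32);
translate([1775, 0, 0]) {
  cube([52, 54, 1114]);
  translate([402, 0, 0]) cube([52, 54, 1114]);
  translate([52, 0, 263]) cube([350, 54, 20]);
  translate([52, 0, 503]) cube([350, 54, 20]);
  translate([52, 0, 743]) cube([350, 54, 20]);
  translate([52, 0, 983]) cube([350, 54, 20]);
}
translate([289, 140, 743]) {
  cube([30, 386, 1517]);
  translate([1167, 0, 0]) cube([30, 386, 1517]);
  translate([30, 0, 0]) cube([1137, 386, 30]);
  translate([30, 0, 356]) cube([1137, 386, 30]);
  translate([30, 0, 712]) cube([1137, 386, 30]);
  translate([30, 0, 1068]) cube([1137, 386, 30]);
  translate([30, 0, 1424]) cube([1137, 386, 30]);
}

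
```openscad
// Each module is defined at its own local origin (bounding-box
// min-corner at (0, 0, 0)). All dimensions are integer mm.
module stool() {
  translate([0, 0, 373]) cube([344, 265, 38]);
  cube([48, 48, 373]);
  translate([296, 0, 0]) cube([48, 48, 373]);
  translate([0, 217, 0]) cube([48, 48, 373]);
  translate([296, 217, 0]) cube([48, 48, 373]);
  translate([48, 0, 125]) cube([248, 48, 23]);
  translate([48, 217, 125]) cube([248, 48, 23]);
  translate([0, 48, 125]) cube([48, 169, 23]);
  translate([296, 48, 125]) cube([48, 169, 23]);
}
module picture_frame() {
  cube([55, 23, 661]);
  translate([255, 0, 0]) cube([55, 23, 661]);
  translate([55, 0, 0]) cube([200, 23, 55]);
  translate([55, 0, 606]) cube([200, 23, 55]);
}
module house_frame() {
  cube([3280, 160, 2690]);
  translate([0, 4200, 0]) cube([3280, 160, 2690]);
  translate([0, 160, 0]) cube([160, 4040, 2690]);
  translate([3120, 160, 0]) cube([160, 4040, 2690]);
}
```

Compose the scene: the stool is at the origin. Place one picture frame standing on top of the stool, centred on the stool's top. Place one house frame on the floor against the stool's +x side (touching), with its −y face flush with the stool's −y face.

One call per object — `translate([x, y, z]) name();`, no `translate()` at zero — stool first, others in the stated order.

stool();
translate([17, 121, 411]) picture_frame();
translate([344, 0, 0]) house_frame();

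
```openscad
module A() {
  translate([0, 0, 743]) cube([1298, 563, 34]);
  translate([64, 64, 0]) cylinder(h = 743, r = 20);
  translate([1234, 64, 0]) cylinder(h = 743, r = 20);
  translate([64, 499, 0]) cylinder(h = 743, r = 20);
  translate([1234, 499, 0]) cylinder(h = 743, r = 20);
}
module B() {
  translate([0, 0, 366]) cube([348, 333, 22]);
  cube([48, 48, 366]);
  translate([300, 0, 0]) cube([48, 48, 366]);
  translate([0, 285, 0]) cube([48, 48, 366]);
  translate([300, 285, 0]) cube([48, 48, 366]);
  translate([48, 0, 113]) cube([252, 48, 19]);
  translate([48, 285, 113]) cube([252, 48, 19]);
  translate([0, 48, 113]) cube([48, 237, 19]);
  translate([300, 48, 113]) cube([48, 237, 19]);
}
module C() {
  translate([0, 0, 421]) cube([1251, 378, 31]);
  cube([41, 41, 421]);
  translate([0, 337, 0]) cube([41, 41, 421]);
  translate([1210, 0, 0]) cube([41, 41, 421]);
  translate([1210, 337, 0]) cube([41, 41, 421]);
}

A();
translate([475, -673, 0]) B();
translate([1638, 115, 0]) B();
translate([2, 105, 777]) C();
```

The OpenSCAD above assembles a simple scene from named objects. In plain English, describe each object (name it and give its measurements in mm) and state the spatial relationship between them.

A is a rectangular dining table. The top is 1298×563×34 mm with its upper surface at z = 777 mm. It stands on four round legs of 40 mm diameter, each leg's bounding box inset 44 mm from the nearest pair of top edges, running from the floor to the underside of the top.

B is a four-legged stool. The seat is 348×333 mm, 22 mm thick, top at z = 388 mm. It stands on four square legs, each 48×48 mm in cross-section, from z = 0 to the seat underside, each flush with a corner of the seat. Four stretchers, 48 mm wide and 19 mm tall, connect adjacent legs with their undersides at z = 113 mm, each running between the inner faces of the legs it joins and aligned with the legs' outer faces on the other axis.

C is a long wooden bench with a 1251 mm (x) × 378 mm (y) seat, 31 mm thick, its top surface 452 mm above the floor. Four 41 mm square legs at the seat corners, flush with the edges, run from z = 0 to the seat underside.

Two stools sit around the table at the −y, +x sides. The bench is on top of the table.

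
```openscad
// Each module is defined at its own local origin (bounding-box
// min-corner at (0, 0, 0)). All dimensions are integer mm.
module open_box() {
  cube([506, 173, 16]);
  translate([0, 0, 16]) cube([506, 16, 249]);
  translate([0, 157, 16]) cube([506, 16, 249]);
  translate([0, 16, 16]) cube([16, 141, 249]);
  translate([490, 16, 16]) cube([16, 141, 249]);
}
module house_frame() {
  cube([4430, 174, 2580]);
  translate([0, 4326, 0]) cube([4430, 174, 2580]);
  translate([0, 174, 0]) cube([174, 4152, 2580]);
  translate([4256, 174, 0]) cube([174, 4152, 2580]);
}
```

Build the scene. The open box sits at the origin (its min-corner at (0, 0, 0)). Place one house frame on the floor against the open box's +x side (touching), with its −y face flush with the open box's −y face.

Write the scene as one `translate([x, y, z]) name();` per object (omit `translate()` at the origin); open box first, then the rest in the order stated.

open_box();
translate([506, 0, 0]) house_frame();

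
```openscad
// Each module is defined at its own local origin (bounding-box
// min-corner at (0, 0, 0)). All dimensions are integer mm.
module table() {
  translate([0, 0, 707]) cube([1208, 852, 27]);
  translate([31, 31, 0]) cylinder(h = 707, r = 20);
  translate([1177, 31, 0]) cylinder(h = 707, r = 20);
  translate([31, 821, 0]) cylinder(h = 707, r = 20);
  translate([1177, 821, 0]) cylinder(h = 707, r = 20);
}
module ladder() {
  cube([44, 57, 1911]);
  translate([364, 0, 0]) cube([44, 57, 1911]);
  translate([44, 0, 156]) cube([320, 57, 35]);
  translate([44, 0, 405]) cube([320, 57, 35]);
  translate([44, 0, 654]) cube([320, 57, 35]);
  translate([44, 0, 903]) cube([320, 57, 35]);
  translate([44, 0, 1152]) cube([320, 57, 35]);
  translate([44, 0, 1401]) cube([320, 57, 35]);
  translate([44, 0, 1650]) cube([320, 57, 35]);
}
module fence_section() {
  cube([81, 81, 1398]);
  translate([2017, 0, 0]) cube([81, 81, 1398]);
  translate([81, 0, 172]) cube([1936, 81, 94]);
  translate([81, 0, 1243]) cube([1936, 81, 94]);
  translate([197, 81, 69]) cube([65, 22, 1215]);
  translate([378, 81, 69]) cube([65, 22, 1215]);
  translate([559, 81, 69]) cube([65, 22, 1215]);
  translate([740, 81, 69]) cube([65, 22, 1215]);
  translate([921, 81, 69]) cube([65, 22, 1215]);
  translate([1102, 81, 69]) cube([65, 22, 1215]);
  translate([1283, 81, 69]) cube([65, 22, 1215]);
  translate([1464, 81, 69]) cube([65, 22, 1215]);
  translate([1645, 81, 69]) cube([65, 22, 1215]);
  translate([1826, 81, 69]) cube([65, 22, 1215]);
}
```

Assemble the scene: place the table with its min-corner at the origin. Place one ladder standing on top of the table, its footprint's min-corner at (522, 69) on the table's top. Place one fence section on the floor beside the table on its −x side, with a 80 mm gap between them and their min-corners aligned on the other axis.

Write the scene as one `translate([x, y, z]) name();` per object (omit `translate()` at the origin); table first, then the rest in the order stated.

table();
translate([522, 69, 734]) ladder();
translate([-2178, 0, 0]) fence_section();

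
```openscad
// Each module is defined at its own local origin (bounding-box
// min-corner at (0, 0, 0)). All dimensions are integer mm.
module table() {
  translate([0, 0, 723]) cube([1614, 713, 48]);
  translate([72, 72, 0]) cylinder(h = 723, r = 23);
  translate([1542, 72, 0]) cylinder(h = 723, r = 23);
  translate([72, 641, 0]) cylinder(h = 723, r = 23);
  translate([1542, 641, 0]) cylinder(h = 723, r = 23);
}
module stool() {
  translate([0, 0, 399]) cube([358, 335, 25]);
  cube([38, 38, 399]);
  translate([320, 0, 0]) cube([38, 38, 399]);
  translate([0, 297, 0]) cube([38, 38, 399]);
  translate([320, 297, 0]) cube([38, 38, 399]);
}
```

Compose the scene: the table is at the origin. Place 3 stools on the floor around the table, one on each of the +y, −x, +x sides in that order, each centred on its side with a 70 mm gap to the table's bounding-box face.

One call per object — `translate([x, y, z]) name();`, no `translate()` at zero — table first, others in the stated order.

table();
translate([628, 783, 0]) stool();
translate([-428, 189, 0]) stool();
translate([1684, 189, 0]) stool();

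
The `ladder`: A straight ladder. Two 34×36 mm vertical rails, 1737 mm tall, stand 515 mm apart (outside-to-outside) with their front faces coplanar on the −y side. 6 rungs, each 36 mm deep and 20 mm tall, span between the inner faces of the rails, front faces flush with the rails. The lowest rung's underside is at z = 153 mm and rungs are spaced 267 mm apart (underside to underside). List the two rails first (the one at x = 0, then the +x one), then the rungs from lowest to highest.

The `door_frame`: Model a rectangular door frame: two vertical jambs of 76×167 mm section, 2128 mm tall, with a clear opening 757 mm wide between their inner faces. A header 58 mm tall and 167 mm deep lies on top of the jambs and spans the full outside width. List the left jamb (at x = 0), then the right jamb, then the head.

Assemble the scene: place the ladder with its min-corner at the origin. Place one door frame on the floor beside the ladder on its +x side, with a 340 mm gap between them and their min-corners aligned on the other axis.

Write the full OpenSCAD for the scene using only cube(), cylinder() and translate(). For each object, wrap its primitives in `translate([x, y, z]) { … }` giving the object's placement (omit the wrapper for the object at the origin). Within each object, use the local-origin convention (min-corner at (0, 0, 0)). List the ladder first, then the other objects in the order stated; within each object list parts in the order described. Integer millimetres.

cube([34, 36, 1737]);
translate([481, 0, 0]) cube([34, 36, 1737]);
translate([34, 0, 153]) cube([447, 36, 20]);
translate([34, 0, 420]) cube([447, 36, 20]);
translate([34, 0, 687]) cube([447, 36, 20]);
translate([34, 0, 954]) cube([447, 36, 20]);
translate([34, 0, 1221]) cube([447, 36, 20]);
translate([34, 0, 1488]) cube([447, 36, 20]);
translate([855, 0, 0]) {
  cube([76, 167, 2128]);
  translate([833, 0, 0]) cube([76, 167, 2128]);
  translate([0, 0, 2128]) cube([909, 167, 58]);
}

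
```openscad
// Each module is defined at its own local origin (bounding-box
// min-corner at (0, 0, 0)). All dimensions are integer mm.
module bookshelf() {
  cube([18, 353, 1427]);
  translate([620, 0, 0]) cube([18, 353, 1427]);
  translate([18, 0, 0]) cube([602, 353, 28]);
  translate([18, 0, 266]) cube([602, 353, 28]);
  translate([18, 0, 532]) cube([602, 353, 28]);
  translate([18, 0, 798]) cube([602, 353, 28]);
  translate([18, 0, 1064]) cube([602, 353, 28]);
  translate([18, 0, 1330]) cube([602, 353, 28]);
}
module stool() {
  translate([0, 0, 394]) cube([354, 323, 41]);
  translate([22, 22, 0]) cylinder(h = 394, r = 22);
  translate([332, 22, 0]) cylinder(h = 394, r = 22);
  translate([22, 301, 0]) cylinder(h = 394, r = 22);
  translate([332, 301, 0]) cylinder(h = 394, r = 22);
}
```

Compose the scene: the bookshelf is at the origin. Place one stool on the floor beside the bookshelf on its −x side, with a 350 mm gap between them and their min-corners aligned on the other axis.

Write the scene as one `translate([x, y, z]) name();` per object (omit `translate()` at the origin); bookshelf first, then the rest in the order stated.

bookshelf();
translate([-704, 0, 0]) stool();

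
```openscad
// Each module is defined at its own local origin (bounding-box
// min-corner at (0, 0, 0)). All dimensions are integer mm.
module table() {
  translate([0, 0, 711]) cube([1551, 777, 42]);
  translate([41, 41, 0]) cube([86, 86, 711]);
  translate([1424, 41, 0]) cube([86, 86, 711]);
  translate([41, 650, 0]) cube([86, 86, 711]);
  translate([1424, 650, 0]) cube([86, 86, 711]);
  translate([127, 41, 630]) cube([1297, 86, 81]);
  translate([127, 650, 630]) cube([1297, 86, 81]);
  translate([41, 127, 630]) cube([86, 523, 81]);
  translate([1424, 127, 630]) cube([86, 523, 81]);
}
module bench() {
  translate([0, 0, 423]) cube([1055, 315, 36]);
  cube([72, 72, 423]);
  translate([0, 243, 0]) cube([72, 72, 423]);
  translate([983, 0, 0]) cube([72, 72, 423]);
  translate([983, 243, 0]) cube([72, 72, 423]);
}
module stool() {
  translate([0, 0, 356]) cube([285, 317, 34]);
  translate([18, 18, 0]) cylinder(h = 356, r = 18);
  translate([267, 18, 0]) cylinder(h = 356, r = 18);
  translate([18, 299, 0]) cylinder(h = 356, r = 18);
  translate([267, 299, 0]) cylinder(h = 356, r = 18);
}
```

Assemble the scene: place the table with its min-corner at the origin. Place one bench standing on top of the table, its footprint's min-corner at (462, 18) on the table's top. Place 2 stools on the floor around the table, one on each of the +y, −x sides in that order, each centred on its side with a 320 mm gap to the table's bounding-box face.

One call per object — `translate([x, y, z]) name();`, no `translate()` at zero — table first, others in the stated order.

table();
translate([462, 18, 753]) bench();
translate([633, 1097, 0]) stool();
translate([-605, 230, 0]) stool();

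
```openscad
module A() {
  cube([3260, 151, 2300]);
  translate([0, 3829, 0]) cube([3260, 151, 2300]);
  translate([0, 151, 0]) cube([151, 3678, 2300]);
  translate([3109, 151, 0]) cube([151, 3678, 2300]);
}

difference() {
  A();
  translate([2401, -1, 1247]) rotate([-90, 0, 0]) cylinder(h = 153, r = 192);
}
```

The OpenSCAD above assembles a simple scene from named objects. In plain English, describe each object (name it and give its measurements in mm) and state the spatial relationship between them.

A is a box-shaped house frame (walls only): outside footprint 3260×3980 mm, wall height 2300 mm, wall thickness 151 mm. The two y-facing walls run the full x-width; the two x-facing walls fit between the inner faces of the y-facing walls.

The house frame has a circular hole of radius 192 mm through its front wall, centred at (x = 2401, z = 1247).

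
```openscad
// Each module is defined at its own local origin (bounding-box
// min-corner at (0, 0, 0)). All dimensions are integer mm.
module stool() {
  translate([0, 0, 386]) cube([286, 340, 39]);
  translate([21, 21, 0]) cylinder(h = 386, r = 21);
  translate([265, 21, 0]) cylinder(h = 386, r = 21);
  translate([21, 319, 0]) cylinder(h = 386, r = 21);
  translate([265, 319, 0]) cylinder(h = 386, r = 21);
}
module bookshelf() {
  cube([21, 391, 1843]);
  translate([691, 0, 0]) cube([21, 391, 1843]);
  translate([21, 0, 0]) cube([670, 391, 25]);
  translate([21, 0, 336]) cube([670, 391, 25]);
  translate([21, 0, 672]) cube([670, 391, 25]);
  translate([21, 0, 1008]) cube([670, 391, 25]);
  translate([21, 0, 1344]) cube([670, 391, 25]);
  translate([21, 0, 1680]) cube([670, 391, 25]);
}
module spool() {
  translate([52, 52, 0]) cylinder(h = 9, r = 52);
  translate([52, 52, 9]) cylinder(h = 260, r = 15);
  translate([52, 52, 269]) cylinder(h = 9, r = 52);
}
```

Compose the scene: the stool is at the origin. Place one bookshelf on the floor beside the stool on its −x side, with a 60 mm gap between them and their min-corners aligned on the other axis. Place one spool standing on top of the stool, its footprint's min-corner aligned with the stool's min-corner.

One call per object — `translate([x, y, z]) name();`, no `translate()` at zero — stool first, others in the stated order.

stool();
translate([-772, 0, 0]) bookshelf();
translate([0, 0, 425]) spool();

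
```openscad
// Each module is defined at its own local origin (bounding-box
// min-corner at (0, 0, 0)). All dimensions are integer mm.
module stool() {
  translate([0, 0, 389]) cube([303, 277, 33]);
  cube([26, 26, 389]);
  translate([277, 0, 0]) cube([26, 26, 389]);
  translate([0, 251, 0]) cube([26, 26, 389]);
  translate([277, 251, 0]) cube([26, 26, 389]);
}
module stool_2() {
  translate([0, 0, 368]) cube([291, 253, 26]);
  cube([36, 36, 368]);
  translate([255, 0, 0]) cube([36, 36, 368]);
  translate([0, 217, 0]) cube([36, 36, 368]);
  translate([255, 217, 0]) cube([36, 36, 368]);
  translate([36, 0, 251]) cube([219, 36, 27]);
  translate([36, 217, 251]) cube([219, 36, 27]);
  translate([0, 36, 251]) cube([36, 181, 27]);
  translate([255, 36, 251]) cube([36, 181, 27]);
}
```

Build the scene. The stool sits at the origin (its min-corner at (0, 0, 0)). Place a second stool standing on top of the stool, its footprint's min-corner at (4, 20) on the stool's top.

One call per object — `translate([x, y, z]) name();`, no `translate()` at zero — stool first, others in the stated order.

stool();
translate([4, 20, 422]) stool_2();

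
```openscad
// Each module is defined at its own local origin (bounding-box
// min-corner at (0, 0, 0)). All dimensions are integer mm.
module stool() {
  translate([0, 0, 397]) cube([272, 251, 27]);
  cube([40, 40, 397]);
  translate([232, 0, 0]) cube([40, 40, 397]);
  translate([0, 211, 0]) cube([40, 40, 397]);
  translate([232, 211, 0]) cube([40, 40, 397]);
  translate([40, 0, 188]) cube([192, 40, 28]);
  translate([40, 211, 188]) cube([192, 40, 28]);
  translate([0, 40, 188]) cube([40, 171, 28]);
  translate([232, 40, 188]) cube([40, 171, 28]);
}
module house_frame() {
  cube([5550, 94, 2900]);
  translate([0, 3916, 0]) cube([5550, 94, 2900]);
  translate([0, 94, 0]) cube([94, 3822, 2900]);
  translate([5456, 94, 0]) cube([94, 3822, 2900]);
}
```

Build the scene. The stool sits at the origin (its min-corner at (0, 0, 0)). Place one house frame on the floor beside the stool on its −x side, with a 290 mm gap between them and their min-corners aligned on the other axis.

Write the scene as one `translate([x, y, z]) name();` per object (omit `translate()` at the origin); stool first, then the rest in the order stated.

stool();
translate([-5840, 0, 0]) house_frame();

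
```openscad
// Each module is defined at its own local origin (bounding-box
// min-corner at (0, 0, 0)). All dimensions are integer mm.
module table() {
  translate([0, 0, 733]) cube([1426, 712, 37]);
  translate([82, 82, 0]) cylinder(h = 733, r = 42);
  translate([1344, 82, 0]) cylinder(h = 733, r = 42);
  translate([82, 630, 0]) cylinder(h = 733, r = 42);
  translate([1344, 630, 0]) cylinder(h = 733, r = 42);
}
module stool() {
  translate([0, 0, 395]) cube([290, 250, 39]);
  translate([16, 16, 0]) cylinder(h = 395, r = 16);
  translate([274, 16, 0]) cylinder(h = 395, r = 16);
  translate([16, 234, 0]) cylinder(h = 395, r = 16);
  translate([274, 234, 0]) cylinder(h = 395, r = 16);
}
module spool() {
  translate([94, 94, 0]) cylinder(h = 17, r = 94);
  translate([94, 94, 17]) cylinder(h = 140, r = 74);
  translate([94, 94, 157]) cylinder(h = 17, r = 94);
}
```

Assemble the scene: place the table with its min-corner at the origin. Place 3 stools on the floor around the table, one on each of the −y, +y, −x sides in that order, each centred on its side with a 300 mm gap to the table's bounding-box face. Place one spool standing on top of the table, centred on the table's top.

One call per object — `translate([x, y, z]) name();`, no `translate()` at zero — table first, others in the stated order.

table();
translate([568, -550, 0]) stool();
translate([568, 1012, 0]) stool();
translate([-590, 231, 0]) stool();
translate([619, 262, 770]) spool();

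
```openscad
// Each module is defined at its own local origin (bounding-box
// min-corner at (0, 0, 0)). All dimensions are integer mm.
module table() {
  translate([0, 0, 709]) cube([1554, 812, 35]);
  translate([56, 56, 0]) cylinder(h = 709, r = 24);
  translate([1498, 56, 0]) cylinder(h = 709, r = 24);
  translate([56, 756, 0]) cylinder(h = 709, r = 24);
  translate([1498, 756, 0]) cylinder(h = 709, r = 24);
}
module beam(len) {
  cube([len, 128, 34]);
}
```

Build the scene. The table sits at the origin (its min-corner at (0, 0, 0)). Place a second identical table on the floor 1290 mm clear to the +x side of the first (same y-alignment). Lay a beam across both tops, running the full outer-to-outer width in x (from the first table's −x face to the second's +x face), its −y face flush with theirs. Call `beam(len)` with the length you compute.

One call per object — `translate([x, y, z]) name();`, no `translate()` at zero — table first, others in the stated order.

table();
translate([2844, 0, 0]) table();
translate([0, 0, 744]) beam(4398);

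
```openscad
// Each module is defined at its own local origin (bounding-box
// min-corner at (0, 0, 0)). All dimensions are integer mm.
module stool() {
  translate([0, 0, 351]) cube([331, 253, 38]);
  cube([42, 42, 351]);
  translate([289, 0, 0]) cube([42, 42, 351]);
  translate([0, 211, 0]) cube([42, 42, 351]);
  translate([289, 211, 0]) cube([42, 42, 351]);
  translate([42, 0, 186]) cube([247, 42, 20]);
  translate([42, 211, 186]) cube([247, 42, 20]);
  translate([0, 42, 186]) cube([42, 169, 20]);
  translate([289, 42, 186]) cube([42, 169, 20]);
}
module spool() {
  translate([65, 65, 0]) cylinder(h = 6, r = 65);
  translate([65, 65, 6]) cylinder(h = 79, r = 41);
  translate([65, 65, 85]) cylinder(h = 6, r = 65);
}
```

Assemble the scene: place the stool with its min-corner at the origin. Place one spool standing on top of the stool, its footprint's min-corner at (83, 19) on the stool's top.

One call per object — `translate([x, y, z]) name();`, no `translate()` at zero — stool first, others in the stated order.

stool();
translate([83, 19, 389]) spool();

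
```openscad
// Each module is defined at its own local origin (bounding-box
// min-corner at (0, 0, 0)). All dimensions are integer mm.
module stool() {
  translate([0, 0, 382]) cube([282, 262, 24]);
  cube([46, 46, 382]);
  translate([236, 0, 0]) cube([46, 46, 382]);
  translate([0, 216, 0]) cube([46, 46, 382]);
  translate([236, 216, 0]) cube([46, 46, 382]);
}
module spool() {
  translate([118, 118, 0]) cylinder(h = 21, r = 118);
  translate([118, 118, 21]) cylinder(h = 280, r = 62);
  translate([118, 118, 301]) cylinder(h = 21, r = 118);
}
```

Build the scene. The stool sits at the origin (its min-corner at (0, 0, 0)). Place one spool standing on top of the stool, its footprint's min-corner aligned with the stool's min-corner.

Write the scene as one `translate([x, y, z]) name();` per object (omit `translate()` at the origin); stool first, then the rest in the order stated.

stool();
translate([0, 0, 406]) spool();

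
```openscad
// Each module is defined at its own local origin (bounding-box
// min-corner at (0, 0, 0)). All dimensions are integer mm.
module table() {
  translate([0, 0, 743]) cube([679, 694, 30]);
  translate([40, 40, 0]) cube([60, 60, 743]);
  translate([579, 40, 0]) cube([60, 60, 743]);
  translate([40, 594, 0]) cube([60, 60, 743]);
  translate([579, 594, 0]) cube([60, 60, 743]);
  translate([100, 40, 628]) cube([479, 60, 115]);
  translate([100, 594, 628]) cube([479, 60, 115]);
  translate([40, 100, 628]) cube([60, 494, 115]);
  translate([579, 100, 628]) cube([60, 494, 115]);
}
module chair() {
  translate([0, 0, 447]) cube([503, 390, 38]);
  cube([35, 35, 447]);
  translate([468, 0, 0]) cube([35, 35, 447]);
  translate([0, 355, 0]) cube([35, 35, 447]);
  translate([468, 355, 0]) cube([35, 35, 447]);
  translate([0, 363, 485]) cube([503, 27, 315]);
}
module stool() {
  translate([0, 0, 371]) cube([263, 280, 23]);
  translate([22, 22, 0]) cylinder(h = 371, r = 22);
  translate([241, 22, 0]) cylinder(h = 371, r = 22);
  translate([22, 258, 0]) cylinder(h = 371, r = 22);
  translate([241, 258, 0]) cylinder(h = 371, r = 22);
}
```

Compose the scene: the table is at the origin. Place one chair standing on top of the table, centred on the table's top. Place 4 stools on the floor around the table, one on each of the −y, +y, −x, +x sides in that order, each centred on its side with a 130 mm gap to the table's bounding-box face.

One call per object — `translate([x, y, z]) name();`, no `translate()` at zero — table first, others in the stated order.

table();
translate([88, 152, 773]) chair();
translate([208, -410, 0]) stool();
translate([208, 824, 0]) stool();
translate([-393, 207, 0]) stool();
translate([809, 207, 0]) stool();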